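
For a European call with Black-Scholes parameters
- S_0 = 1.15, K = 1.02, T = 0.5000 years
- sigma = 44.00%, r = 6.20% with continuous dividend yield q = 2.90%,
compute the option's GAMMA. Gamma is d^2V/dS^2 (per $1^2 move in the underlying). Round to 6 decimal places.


d1 = 0.5941603421; d2 = 0.2830333584
phi(d1) = 0.3343884997; exp(-qT) = 0.9856046187; exp(-rT) = 0.9694755731
Gamma = exp(-qT) * phi(d1) / (S * sigma * sqrt(T)) = 0.9856046187 * 0.3343884997 / (1.1500 * 0.4400 * 0.7071067812) = 0.921125

Answer: Gamma = 0.921125


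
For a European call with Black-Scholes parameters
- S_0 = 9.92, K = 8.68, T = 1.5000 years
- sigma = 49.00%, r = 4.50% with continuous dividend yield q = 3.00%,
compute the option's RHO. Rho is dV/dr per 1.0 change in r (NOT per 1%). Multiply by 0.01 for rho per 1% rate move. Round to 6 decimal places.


d1 = 0.5600606539; d2 = -0.0400643331
phi(d1) = 0.3410342042; exp(-qT) = 0.9559974818; exp(-rT) = 0.9347277206
N(d2) = 0.4840209185
Rho = K*T*exp(-rT)*N(d2) = 8.6800 * 1.5000 * 0.9347277206 * 0.4840209185 = 5.890610

Answer: Rho = 5.890610


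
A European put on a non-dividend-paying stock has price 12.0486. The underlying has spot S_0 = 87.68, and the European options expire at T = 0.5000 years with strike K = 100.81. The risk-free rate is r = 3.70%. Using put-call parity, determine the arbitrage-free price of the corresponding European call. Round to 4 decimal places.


Answer: Call price = 0.7664

Derivation:
Put-call parity: C - P = S_0 * exp(-qT) - K * exp(-rT).
S_0 * exp(-qT) = 87.6800 * 1.00000000 = 87.68000000
K * exp(-rT) = 100.8100 * 0.98167007 = 98.96216022
C = P + S*exp(-qT) - K*exp(-rT)
C = 12.0486 + 87.68000000 - 98.96216022 = 0.7664


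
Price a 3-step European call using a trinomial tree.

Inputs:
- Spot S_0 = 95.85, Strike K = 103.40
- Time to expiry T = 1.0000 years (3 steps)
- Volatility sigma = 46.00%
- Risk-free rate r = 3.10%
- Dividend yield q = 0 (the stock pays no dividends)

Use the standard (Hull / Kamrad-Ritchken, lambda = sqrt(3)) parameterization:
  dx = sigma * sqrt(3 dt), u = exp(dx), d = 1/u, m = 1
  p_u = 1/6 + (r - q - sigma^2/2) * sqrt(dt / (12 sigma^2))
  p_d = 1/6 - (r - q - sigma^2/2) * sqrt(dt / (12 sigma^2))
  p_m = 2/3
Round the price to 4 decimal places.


Answer: Price = V(0,0) = 15.1796

Derivation:
dt = T/N = 0.333333; dx = sigma*sqrt(3*dt) = 0.460000
u = exp(dx) = 1.584074; d = 1/u = 0.631284
p_u = 0.139565, p_m = 0.666667, p_d = 0.193768
Discount per step: exp(-r*dt) = 0.989720
Stock lattice S(k, j) with j the centered position index:
  k=0: S(0,+0) = 95.8500
  k=1: S(1,-1) = 60.5085; S(1,+0) = 95.8500; S(1,+1) = 151.8335
  k=2: S(2,-2) = 38.1981; S(2,-1) = 60.5085; S(2,+0) = 95.8500; S(2,+1) = 151.8335; S(2,+2) = 240.5155
  k=3: S(3,-3) = 24.1138; S(3,-2) = 38.1981; S(3,-1) = 60.5085; S(3,+0) = 95.8500; S(3,+1) = 151.8335; S(3,+2) = 240.5155; S(3,+3) = 380.9943
Terminal payoffs V(N, j) = max(S_T - K, 0):
  V(3,-3) = 0.000000; V(3,-2) = 0.000000; V(3,-1) = 0.000000; V(3,+0) = 0.000000; V(3,+1) = 48.433491; V(3,+2) = 137.115484; V(3,+3) = 277.594321
Backward induction: V(k, j) = exp(-r*dt) * [p_u * V(k+1, j+1) + p_m * V(k+1, j) + p_d * V(k+1, j-1)]
  V(2,-2) = exp(-r*dt) * [p_u*0.000000 + p_m*0.000000 + p_d*0.000000] = 0.000000
  V(2,-1) = exp(-r*dt) * [p_u*0.000000 + p_m*0.000000 + p_d*0.000000] = 0.000000
  V(2,+0) = exp(-r*dt) * [p_u*48.433491 + p_m*0.000000 + p_d*0.000000] = 6.690141
  V(2,+1) = exp(-r*dt) * [p_u*137.115484 + p_m*48.433491 + p_d*0.000000] = 50.896885
  V(2,+2) = exp(-r*dt) * [p_u*277.594321 + p_m*137.115484 + p_d*48.433491] = 138.103235
  V(1,-1) = exp(-r*dt) * [p_u*6.690141 + p_m*0.000000 + p_d*0.000000] = 0.924112
  V(1,+0) = exp(-r*dt) * [p_u*50.896885 + p_m*6.690141 + p_d*0.000000] = 11.444654
  V(1,+1) = exp(-r*dt) * [p_u*138.103235 + p_m*50.896885 + p_d*6.690141] = 53.941713
  V(0,+0) = exp(-r*dt) * [p_u*53.941713 + p_m*11.444654 + p_d*0.924112] = 15.179551


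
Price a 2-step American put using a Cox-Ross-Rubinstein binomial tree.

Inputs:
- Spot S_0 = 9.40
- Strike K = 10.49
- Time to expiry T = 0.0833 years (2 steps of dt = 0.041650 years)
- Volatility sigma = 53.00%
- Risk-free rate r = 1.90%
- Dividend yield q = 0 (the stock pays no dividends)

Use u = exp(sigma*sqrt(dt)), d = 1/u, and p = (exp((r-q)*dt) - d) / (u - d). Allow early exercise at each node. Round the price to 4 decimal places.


Answer: Price = V(0,0) = 1.3454

Derivation:
dt = T/N = 0.041650
u = exp(sigma*sqrt(dt)) = 1.114231; d = 1/u = 0.897480
p = (exp((r-q)*dt) - d) / (u - d) = 0.476638
Discount per step: exp(-r*dt) = 0.999209
Stock lattice S(k, i) with i counting down-moves:
  k=0: S(0,0) = 9.4000
  k=1: S(1,0) = 10.4738; S(1,1) = 8.4363
  k=2: S(2,0) = 11.6702; S(2,1) = 9.4000; S(2,2) = 7.5714
Terminal payoffs V(N, i) = max(K - S_T, 0):
  V(2,0) = 0.000000; V(2,1) = 1.090000; V(2,2) = 2.918574
Backward induction: V(k, i) = exp(-r*dt) * [p * V(k+1, i) + (1-p) * V(k+1, i+1)]; then take max(V_cont, immediate exercise) for American.
  V(1,0) = exp(-r*dt) * [p*0.000000 + (1-p)*1.090000] = 0.570014; exercise = 0.016232; V(1,0) = max -> 0.570014
  V(1,1) = exp(-r*dt) * [p*1.090000 + (1-p)*2.918574] = 2.045388; exercise = 2.053686; V(1,1) = max -> 2.053686
  V(0,0) = exp(-r*dt) * [p*0.570014 + (1-p)*2.053686] = 1.345446; exercise = 1.090000; V(0,0) = max -> 1.345446


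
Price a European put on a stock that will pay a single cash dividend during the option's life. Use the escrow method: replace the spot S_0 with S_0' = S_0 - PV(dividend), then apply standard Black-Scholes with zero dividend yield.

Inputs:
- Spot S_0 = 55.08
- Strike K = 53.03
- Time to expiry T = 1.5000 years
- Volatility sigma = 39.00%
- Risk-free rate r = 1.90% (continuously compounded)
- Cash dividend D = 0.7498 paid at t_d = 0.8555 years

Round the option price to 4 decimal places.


Answer: Price = 8.6521

Derivation:
PV(D) = D * exp(-r * t_d) = 0.7498 * 0.98387689 = 0.73771089
S_0' = S_0 - PV(D) = 55.0800 - 0.73771089 = 54.34228911
d1 = (ln(S_0'/K) + (r + sigma^2/2)*T) / (sigma*sqrt(T)) = 0.34966976
d2 = d1 - sigma*sqrt(T) = -0.12798074
exp(-rT) = 0.97190229
N(-d1) = 0.36329327; N(-d2) = 0.55091789
P = K * exp(-rT) * N(-d2) - S_0' * N(-d1) = 53.0300 * 0.97190229 * 0.55091789 - 54.34228911 * 0.36329327 = 8.6521


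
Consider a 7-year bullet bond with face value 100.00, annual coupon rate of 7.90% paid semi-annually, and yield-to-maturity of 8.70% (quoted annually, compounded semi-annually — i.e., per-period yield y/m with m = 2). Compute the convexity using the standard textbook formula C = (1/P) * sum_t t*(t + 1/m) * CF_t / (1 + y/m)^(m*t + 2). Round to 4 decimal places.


Coupon per period c = face * coupon_rate / m = 3.950000
Periods per year m = 2; per-period yield y/m = 0.043500
Number of cashflows N = 14
Cashflows (t years, CF_t, discount factor 1/(1+y/m)^(m*t), PV):
  t = 0.5000: CF_t = 3.950000, DF = 0.958313, PV = 3.785338
  t = 1.0000: CF_t = 3.950000, DF = 0.918365, PV = 3.627540
  t = 1.5000: CF_t = 3.950000, DF = 0.880081, PV = 3.476320
  t = 2.0000: CF_t = 3.950000, DF = 0.843393, PV = 3.331404
  t = 2.5000: CF_t = 3.950000, DF = 0.808235, PV = 3.192529
  t = 3.0000: CF_t = 3.950000, DF = 0.774543, PV = 3.059443
  t = 3.5000: CF_t = 3.950000, DF = 0.742254, PV = 2.931905
  t = 4.0000: CF_t = 3.950000, DF = 0.711312, PV = 2.809684
  t = 4.5000: CF_t = 3.950000, DF = 0.681660, PV = 2.692558
  t = 5.0000: CF_t = 3.950000, DF = 0.653244, PV = 2.580314
  t = 5.5000: CF_t = 3.950000, DF = 0.626013, PV = 2.472749
  t = 6.0000: CF_t = 3.950000, DF = 0.599916, PV = 2.369669
  t = 6.5000: CF_t = 3.950000, DF = 0.574908, PV = 2.270885
  t = 7.0000: CF_t = 103.950000, DF = 0.550942, PV = 57.270391
Price P = sum_t PV_t = 95.870728
Convexity numerator sum_t t*(t + 1/m) * CF_t / (1+y/m)^(m*t + 2):
  t = 0.5000: term = 1.738160
  t = 1.0000: term = 4.997106
  t = 1.5000: term = 9.577587
  t = 2.0000: term = 15.297215
  t = 2.5000: term = 21.989289
  t = 3.0000: term = 29.501681
  t = 3.5000: term = 37.695807
  t = 4.0000: term = 46.445652
  t = 4.5000: term = 55.636862
  t = 5.0000: term = 65.165893
  t = 5.5000: term = 74.939215
  t = 6.0000: term = 84.872570
  t = 6.5000: term = 94.890272
  t = 7.0000: term = 2761.242458
Convexity = (1/P) * sum = 3303.989768 / 95.870728 = 34.462967

Answer: Convexity = 34.4630


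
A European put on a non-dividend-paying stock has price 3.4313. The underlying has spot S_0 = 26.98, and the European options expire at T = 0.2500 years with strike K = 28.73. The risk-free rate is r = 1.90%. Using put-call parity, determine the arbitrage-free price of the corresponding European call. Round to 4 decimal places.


Put-call parity: C - P = S_0 * exp(-qT) - K * exp(-rT).
S_0 * exp(-qT) = 26.9800 * 1.00000000 = 26.98000000
K * exp(-rT) = 28.7300 * 0.99526126 = 28.59385610
C = P + S*exp(-qT) - K*exp(-rT)
C = 3.4313 + 26.98000000 - 28.59385610 = 1.8174

Answer: Call price = 1.8174


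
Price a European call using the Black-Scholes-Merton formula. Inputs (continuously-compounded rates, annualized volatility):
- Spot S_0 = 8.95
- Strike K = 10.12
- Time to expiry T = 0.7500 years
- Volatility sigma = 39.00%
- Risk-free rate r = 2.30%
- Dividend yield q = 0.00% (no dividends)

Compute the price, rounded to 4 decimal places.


Answer: Price = 0.8294

Derivation:
d1 = (ln(S/K) + (r - q + 0.5*sigma^2) * T) / (sigma * sqrt(T)) = -0.14381242
d2 = d1 - sigma * sqrt(T) = -0.48156233
exp(-rT) = 0.98289793; exp(-qT) = 1.00000000
C = S_0 * exp(-qT) * N(d1) - K * exp(-rT) * N(d2)
N(d1) = 0.44282430; N(d2) = 0.31505845
C = 8.9500 * 1.00000000 * 0.44282430 - 10.1200 * 0.98289793 * 0.31505845 = 0.8294


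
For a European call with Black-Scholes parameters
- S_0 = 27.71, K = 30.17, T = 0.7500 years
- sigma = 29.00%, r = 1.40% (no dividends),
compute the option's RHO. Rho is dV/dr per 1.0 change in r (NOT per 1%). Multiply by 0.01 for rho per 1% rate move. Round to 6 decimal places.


Answer: Rho = 7.531390

Derivation:
d1 = -0.1712826807; d2 = -0.4224300478
phi(d1) = 0.3931329569; exp(-qT) = 1.0000000000; exp(-rT) = 0.9895549326
N(d2) = 0.3363555748
Rho = K*T*exp(-rT)*N(d2) = 30.1700 * 0.7500 * 0.9895549326 * 0.3363555748 = 7.531390


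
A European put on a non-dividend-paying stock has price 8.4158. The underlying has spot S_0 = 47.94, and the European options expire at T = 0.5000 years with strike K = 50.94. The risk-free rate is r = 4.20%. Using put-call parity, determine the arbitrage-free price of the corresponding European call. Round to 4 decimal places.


Put-call parity: C - P = S_0 * exp(-qT) - K * exp(-rT).
S_0 * exp(-qT) = 47.9400 * 1.00000000 = 47.94000000
K * exp(-rT) = 50.9400 * 0.97921896 = 49.88141406
C = P + S*exp(-qT) - K*exp(-rT)
C = 8.4158 + 47.94000000 - 49.88141406 = 6.4744

Answer: Call price = 6.4744


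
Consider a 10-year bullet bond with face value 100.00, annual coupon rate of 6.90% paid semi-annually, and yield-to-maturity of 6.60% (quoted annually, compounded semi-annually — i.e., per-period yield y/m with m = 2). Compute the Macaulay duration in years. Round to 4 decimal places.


Coupon per period c = face * coupon_rate / m = 3.450000
Periods per year m = 2; per-period yield y/m = 0.033000
Number of cashflows N = 20
Cashflows (t years, CF_t, discount factor 1/(1+y/m)^(m*t), PV):
  t = 0.5000: CF_t = 3.450000, DF = 0.968054, PV = 3.339787
  t = 1.0000: CF_t = 3.450000, DF = 0.937129, PV = 3.233095
  t = 1.5000: CF_t = 3.450000, DF = 0.907192, PV = 3.129811
  t = 2.0000: CF_t = 3.450000, DF = 0.878211, PV = 3.029827
  t = 2.5000: CF_t = 3.450000, DF = 0.850156, PV = 2.933037
  t = 3.0000: CF_t = 3.450000, DF = 0.822997, PV = 2.839338
  t = 3.5000: CF_t = 3.450000, DF = 0.796705, PV = 2.748634
  t = 4.0000: CF_t = 3.450000, DF = 0.771254, PV = 2.660826
  t = 4.5000: CF_t = 3.450000, DF = 0.746616, PV = 2.575824
  t = 5.0000: CF_t = 3.450000, DF = 0.722764, PV = 2.493537
  t = 5.5000: CF_t = 3.450000, DF = 0.699675, PV = 2.413879
  t = 6.0000: CF_t = 3.450000, DF = 0.677323, PV = 2.336766
  t = 6.5000: CF_t = 3.450000, DF = 0.655686, PV = 2.262116
  t = 7.0000: CF_t = 3.450000, DF = 0.634739, PV = 2.189851
  t = 7.5000: CF_t = 3.450000, DF = 0.614462, PV = 2.119895
  t = 8.0000: CF_t = 3.450000, DF = 0.594833, PV = 2.052173
  t = 8.5000: CF_t = 3.450000, DF = 0.575830, PV = 1.986615
  t = 9.0000: CF_t = 3.450000, DF = 0.557435, PV = 1.923151
  t = 9.5000: CF_t = 3.450000, DF = 0.539627, PV = 1.861714
  t = 10.0000: CF_t = 103.450000, DF = 0.522388, PV = 54.041086
Price P = sum_t PV_t = 102.170962
Macaulay numerator sum_t t * PV_t:
  t * PV_t at t = 0.5000: 1.669894
  t * PV_t at t = 1.0000: 3.233095
  t * PV_t at t = 1.5000: 4.694717
  t * PV_t at t = 2.0000: 6.059654
  t * PV_t at t = 2.5000: 7.332592
  t * PV_t at t = 3.0000: 8.518015
  t * PV_t at t = 3.5000: 9.620217
  t * PV_t at t = 4.0000: 10.643305
  t * PV_t at t = 4.5000: 11.591208
  t * PV_t at t = 5.0000: 12.467687
  t * PV_t at t = 5.5000: 13.276336
  t * PV_t at t = 6.0000: 14.020596
  t * PV_t at t = 6.5000: 14.703755
  t * PV_t at t = 7.0000: 15.328958
  t * PV_t at t = 7.5000: 15.899210
  t * PV_t at t = 8.0000: 16.417383
  t * PV_t at t = 8.5000: 16.886224
  t * PV_t at t = 9.0000: 17.308356
  t * PV_t at t = 9.5000: 17.686284
  t * PV_t at t = 10.0000: 540.410856
Macaulay duration D = (sum_t t * PV_t) / P = 757.768343 / 102.170962 = 7.416670

Answer: Macaulay duration = 7.4167 years


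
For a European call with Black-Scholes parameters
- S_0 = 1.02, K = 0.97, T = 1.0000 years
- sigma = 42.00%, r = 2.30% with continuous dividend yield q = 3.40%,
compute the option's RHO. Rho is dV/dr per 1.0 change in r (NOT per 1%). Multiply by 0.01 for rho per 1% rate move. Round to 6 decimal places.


Answer: Rho = 0.430007

Derivation:
d1 = 0.3034805590; d2 = -0.1165194410
phi(d1) = 0.3809874828; exp(-qT) = 0.9665715046; exp(-rT) = 0.9772624838
N(d2) = 0.4536204397
Rho = K*T*exp(-rT)*N(d2) = 0.9700 * 1.0000 * 0.9772624838 * 0.4536204397 = 0.430007


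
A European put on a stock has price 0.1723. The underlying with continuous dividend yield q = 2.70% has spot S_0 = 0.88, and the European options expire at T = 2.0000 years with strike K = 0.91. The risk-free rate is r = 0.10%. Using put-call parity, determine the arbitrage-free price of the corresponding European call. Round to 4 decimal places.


Put-call parity: C - P = S_0 * exp(-qT) - K * exp(-rT).
S_0 * exp(-qT) = 0.8800 * 0.94743211 = 0.83374025
K * exp(-rT) = 0.9100 * 0.99800200 = 0.90818182
C = P + S*exp(-qT) - K*exp(-rT)
C = 0.1723 + 0.83374025 - 0.90818182 = 0.0979

Answer: Call price = 0.0979


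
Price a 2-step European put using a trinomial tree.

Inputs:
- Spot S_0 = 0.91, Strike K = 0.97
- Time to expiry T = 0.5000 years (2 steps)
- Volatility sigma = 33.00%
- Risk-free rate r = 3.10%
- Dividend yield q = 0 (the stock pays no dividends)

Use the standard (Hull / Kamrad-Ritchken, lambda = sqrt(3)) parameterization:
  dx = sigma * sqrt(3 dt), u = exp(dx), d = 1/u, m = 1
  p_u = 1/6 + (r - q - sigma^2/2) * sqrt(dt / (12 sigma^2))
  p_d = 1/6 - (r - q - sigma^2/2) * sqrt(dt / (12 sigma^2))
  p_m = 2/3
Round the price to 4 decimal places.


dt = T/N = 0.250000; dx = sigma*sqrt(3*dt) = 0.285788
u = exp(dx) = 1.330811; d = 1/u = 0.751422
p_u = 0.156410, p_m = 0.666667, p_d = 0.176923
Discount per step: exp(-r*dt) = 0.992280
Stock lattice S(k, j) with j the centered position index:
  k=0: S(0,+0) = 0.9100
  k=1: S(1,-1) = 0.6838; S(1,+0) = 0.9100; S(1,+1) = 1.2110
  k=2: S(2,-2) = 0.5138; S(2,-1) = 0.6838; S(2,+0) = 0.9100; S(2,+1) = 1.2110; S(2,+2) = 1.6117
Terminal payoffs V(N, j) = max(K - S_T, 0):
  V(2,-2) = 0.456183; V(2,-1) = 0.286206; V(2,+0) = 0.060000; V(2,+1) = 0.000000; V(2,+2) = 0.000000
Backward induction: V(k, j) = exp(-r*dt) * [p_u * V(k+1, j+1) + p_m * V(k+1, j) + p_d * V(k+1, j-1)]
  V(1,-1) = exp(-r*dt) * [p_u*0.060000 + p_m*0.286206 + p_d*0.456183] = 0.278730
  V(1,+0) = exp(-r*dt) * [p_u*0.000000 + p_m*0.060000 + p_d*0.286206] = 0.089937
  V(1,+1) = exp(-r*dt) * [p_u*0.000000 + p_m*0.000000 + p_d*0.060000] = 0.010533
  V(0,+0) = exp(-r*dt) * [p_u*0.010533 + p_m*0.089937 + p_d*0.278730] = 0.110063

Answer: Price = V(0,0) = 0.1101


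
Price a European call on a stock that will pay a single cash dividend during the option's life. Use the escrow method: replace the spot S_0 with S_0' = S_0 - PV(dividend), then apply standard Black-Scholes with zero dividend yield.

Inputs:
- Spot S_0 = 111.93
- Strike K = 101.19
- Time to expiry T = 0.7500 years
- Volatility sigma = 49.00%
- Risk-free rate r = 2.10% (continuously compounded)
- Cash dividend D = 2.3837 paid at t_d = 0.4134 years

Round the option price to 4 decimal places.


PV(D) = D * exp(-r * t_d) = 2.3837 * 0.99135617 = 2.36309571
S_0' = S_0 - PV(D) = 111.9300 - 2.36309571 = 109.56690429
d1 = (ln(S_0'/K) + (r + sigma^2/2)*T) / (sigma*sqrt(T)) = 0.43671934
d2 = d1 - sigma*sqrt(T) = 0.01236690
exp(-rT) = 0.98437338
N(d1) = 0.66884255; N(d2) = 0.50493355
C = S_0' * N(d1) - K * exp(-rT) * N(d2) = 109.56690429 * 0.66884255 - 101.1900 * 0.98437338 * 0.50493355 = 22.9872

Answer: Price = 22.9872


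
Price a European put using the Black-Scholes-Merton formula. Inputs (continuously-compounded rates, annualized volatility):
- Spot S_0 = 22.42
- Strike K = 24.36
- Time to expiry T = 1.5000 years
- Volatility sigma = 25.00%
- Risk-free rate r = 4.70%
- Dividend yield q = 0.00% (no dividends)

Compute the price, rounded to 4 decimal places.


d1 = (ln(S/K) + (r - q + 0.5*sigma^2) * T) / (sigma * sqrt(T)) = 0.11230412
d2 = d1 - sigma * sqrt(T) = -0.19388209
exp(-rT) = 0.93192774; exp(-qT) = 1.00000000
P = K * exp(-rT) * N(-d2) - S_0 * exp(-qT) * N(-d1)
N(-d1) = 0.45529114; N(-d2) = 0.57686590
P = 24.3600 * 0.93192774 * 0.57686590 - 22.4200 * 1.00000000 * 0.45529114 = 2.8882

Answer: Price = 2.8882


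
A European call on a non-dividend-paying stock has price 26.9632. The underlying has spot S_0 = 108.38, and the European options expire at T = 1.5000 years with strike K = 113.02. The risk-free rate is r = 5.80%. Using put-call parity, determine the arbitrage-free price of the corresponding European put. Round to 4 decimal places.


Put-call parity: C - P = S_0 * exp(-qT) - K * exp(-rT).
S_0 * exp(-qT) = 108.3800 * 1.00000000 = 108.38000000
K * exp(-rT) = 113.0200 * 0.91667710 = 103.60284535
P = C - S*exp(-qT) + K*exp(-rT)
P = 26.9632 - 108.38000000 + 103.60284535 = 22.1860

Answer: Put price = 22.1860


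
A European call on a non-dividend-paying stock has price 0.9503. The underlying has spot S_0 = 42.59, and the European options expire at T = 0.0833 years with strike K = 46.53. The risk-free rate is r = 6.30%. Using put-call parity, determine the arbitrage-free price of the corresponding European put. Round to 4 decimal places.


Put-call parity: C - P = S_0 * exp(-qT) - K * exp(-rT).
S_0 * exp(-qT) = 42.5900 * 1.00000000 = 42.59000000
K * exp(-rT) = 46.5300 * 0.99476585 = 46.28645482
P = C - S*exp(-qT) + K*exp(-rT)
P = 0.9503 - 42.59000000 + 46.28645482 = 4.6468

Answer: Put price = 4.6468


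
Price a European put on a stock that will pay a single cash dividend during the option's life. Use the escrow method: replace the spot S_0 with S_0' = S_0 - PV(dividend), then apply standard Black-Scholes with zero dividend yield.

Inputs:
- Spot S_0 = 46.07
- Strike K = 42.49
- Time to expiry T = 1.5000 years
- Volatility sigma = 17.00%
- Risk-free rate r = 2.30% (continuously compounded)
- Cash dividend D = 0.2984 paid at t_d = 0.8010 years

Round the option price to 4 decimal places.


PV(D) = D * exp(-r * t_d) = 0.2984 * 0.98174567 = 0.29295291
S_0' = S_0 - PV(D) = 46.0700 - 0.29295291 = 45.77704709
d1 = (ln(S_0'/K) + (r + sigma^2/2)*T) / (sigma*sqrt(T)) = 0.62768922
d2 = d1 - sigma*sqrt(T) = 0.41948259
exp(-rT) = 0.96608834
N(-d1) = 0.26510377; N(-d2) = 0.33743174
P = K * exp(-rT) * N(-d2) - S_0' * N(-d1) = 42.4900 * 0.96608834 * 0.33743174 - 45.77704709 * 0.26510377 = 1.7156

Answer: Price = 1.7156


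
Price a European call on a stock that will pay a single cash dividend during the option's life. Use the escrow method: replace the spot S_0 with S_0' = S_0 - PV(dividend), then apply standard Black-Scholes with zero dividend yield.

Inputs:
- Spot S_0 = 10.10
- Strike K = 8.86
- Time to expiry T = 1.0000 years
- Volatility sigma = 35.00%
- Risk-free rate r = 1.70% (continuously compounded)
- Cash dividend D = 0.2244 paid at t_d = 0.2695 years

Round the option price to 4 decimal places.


PV(D) = D * exp(-r * t_d) = 0.2244 * 0.99542898 = 0.22337426
S_0' = S_0 - PV(D) = 10.1000 - 0.22337426 = 9.87662574
d1 = (ln(S_0'/K) + (r + sigma^2/2)*T) / (sigma*sqrt(T)) = 0.53392618
d2 = d1 - sigma*sqrt(T) = 0.18392618
exp(-rT) = 0.98314368
N(d1) = 0.70330370; N(d2) = 0.57296432
C = S_0' * N(d1) - K * exp(-rT) * N(d2) = 9.87662574 * 0.70330370 - 8.8600 * 0.98314368 * 0.57296432 = 1.9554

Answer: Price = 1.9554


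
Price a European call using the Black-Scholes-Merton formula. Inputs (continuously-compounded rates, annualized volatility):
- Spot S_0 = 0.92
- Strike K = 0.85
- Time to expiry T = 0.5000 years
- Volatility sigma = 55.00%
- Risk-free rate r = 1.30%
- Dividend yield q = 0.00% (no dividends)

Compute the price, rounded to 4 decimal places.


d1 = (ln(S/K) + (r - q + 0.5*sigma^2) * T) / (sigma * sqrt(T)) = 0.41465338
d2 = d1 - sigma * sqrt(T) = 0.02574465
exp(-rT) = 0.99352108; exp(-qT) = 1.00000000
C = S_0 * exp(-qT) * N(d1) - K * exp(-rT) * N(d2)
N(d1) = 0.66080217; N(d2) = 0.51026950
C = 0.9200 * 1.00000000 * 0.66080217 - 0.8500 * 0.99352108 * 0.51026950 = 0.1770

Answer: Price = 0.1770


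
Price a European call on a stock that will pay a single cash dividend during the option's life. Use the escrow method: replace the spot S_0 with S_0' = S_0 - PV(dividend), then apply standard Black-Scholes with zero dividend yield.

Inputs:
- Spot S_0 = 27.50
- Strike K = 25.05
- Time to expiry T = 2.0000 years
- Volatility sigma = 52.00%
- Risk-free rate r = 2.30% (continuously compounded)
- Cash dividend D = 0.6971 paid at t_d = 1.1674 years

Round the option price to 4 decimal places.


Answer: Price = 8.8120

Derivation:
PV(D) = D * exp(-r * t_d) = 0.6971 * 0.97350706 = 0.67863177
S_0' = S_0 - PV(D) = 27.5000 - 0.67863177 = 26.82136823
d1 = (ln(S_0'/K) + (r + sigma^2/2)*T) / (sigma*sqrt(T)) = 0.52315712
d2 = d1 - sigma*sqrt(T) = -0.21223393
exp(-rT) = 0.95504196
N(d1) = 0.69956754; N(d2) = 0.41596227
C = S_0' * N(d1) - K * exp(-rT) * N(d2) = 26.82136823 * 0.69956754 - 25.0500 * 0.95504196 * 0.41596227 = 8.8120


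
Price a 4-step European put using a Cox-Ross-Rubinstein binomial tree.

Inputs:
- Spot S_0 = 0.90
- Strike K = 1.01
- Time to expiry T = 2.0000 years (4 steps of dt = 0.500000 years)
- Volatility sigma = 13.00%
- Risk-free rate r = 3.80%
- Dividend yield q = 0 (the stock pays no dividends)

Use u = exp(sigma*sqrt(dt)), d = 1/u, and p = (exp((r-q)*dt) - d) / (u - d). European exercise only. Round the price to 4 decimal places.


Answer: Price = V(0,0) = 0.0886

Derivation:
dt = T/N = 0.500000
u = exp(sigma*sqrt(dt)) = 1.096281; d = 1/u = 0.912175
p = (exp((r-q)*dt) - d) / (u - d) = 0.581223
Discount per step: exp(-r*dt) = 0.981179
Stock lattice S(k, i) with i counting down-moves:
  k=0: S(0,0) = 0.9000
  k=1: S(1,0) = 0.9867; S(1,1) = 0.8210
  k=2: S(2,0) = 1.0816; S(2,1) = 0.9000; S(2,2) = 0.7489
  k=3: S(3,0) = 1.1858; S(3,1) = 0.9867; S(3,2) = 0.8210; S(3,3) = 0.6831
  k=4: S(4,0) = 1.3000; S(4,1) = 1.0816; S(4,2) = 0.9000; S(4,3) = 0.7489; S(4,4) = 0.6231
Terminal payoffs V(N, i) = max(K - S_T, 0):
  V(4,0) = 0.000000; V(4,1) = 0.000000; V(4,2) = 0.110000; V(4,3) = 0.261144; V(4,4) = 0.386905
Backward induction: V(k, i) = exp(-r*dt) * [p * V(k+1, i) + (1-p) * V(k+1, i+1)].
  V(3,0) = exp(-r*dt) * [p*0.000000 + (1-p)*0.000000] = 0.000000
  V(3,1) = exp(-r*dt) * [p*0.000000 + (1-p)*0.110000] = 0.045199
  V(3,2) = exp(-r*dt) * [p*0.110000 + (1-p)*0.261144] = 0.170034
  V(3,3) = exp(-r*dt) * [p*0.261144 + (1-p)*0.386905] = 0.307904
  V(2,0) = exp(-r*dt) * [p*0.000000 + (1-p)*0.045199] = 0.018572
  V(2,1) = exp(-r*dt) * [p*0.045199 + (1-p)*0.170034] = 0.095642
  V(2,2) = exp(-r*dt) * [p*0.170034 + (1-p)*0.307904] = 0.223484
  V(1,0) = exp(-r*dt) * [p*0.018572 + (1-p)*0.095642] = 0.049890
  V(1,1) = exp(-r*dt) * [p*0.095642 + (1-p)*0.223484] = 0.146372
  V(0,0) = exp(-r*dt) * [p*0.049890 + (1-p)*0.146372] = 0.088595


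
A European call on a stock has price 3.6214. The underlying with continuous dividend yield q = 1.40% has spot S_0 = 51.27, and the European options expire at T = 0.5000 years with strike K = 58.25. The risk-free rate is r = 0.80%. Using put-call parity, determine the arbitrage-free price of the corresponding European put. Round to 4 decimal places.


Answer: Put price = 10.7265

Derivation:
Put-call parity: C - P = S_0 * exp(-qT) - K * exp(-rT).
S_0 * exp(-qT) = 51.2700 * 0.99302444 = 50.91236319
K * exp(-rT) = 58.2500 * 0.99600799 = 58.01746538
P = C - S*exp(-qT) + K*exp(-rT)
P = 3.6214 - 50.91236319 + 58.01746538 = 10.7265


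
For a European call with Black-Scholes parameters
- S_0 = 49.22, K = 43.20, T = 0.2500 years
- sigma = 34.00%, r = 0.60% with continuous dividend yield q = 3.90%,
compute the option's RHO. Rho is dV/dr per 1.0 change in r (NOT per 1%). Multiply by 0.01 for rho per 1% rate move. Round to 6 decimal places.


Answer: Rho = 7.946810

Derivation:
d1 = 0.8038797042; d2 = 0.6338797042
phi(d1) = 0.2887916392; exp(-qT) = 0.9902973771; exp(-rT) = 0.9985011244
N(d2) = 0.7369203341
Rho = K*T*exp(-rT)*N(d2) = 43.2000 * 0.2500 * 0.9985011244 * 0.7369203341 = 7.946810


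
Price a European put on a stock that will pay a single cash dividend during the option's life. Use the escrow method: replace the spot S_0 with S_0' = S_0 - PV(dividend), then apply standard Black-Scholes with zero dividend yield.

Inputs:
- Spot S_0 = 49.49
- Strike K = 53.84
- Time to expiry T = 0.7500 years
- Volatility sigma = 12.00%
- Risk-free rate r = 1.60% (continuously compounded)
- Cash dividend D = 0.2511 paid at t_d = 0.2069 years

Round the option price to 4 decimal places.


Answer: Price = 4.6625

Derivation:
PV(D) = D * exp(-r * t_d) = 0.2511 * 0.99669507 = 0.25027013
S_0' = S_0 - PV(D) = 49.4900 - 0.25027013 = 49.23972987
d1 = (ln(S_0'/K) + (r + sigma^2/2)*T) / (sigma*sqrt(T)) = -0.69201078
d2 = d1 - sigma*sqrt(T) = -0.79593383
exp(-rT) = 0.98807171
N(-d1) = 0.75553472; N(-d2) = 0.78696475
P = K * exp(-rT) * N(-d2) - S_0' * N(-d1) = 53.8400 * 0.98807171 * 0.78696475 - 49.23972987 * 0.75553472 = 4.6625


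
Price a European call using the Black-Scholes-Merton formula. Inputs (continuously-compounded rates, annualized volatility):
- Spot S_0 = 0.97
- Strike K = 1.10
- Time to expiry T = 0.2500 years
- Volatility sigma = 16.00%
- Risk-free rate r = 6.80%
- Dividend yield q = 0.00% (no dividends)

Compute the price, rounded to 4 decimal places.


Answer: Price = 0.0033

Derivation:
d1 = (ln(S/K) + (r - q + 0.5*sigma^2) * T) / (sigma * sqrt(T)) = -1.31961734
d2 = d1 - sigma * sqrt(T) = -1.39961734
exp(-rT) = 0.98314368; exp(-qT) = 1.00000000
C = S_0 * exp(-qT) * N(d1) - K * exp(-rT) * N(d2)
N(d1) = 0.09348141; N(d2) = 0.08081397
C = 0.9700 * 1.00000000 * 0.09348141 - 1.1000 * 0.98314368 * 0.08081397 = 0.0033


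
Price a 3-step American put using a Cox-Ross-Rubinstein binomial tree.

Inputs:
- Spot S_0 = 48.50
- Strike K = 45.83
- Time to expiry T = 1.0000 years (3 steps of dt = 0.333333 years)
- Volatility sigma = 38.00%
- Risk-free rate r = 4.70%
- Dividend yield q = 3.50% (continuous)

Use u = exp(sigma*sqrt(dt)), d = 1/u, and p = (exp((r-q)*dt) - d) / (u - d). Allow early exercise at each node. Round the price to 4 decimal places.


Answer: Price = V(0,0) = 5.9758

Derivation:
dt = T/N = 0.333333
u = exp(sigma*sqrt(dt)) = 1.245321; d = 1/u = 0.803006
p = (exp((r-q)*dt) - d) / (u - d) = 0.454432
Discount per step: exp(-r*dt) = 0.984455
Stock lattice S(k, i) with i counting down-moves:
  k=0: S(0,0) = 48.5000
  k=1: S(1,0) = 60.3981; S(1,1) = 38.9458
  k=2: S(2,0) = 75.2149; S(2,1) = 48.5000; S(2,2) = 31.2737
  k=3: S(3,0) = 93.6667; S(3,1) = 60.3981; S(3,2) = 38.9458; S(3,3) = 25.1130
Terminal payoffs V(N, i) = max(K - S_T, 0):
  V(3,0) = 0.000000; V(3,1) = 0.000000; V(3,2) = 6.884209; V(3,3) = 20.717029
Backward induction: V(k, i) = exp(-r*dt) * [p * V(k+1, i) + (1-p) * V(k+1, i+1)]; then take max(V_cont, immediate exercise) for American.
  V(2,0) = exp(-r*dt) * [p*0.000000 + (1-p)*0.000000] = 0.000000; exercise = 0.000000; V(2,0) = max -> 0.000000
  V(2,1) = exp(-r*dt) * [p*0.000000 + (1-p)*6.884209] = 3.697421; exercise = 0.000000; V(2,1) = max -> 3.697421
  V(2,2) = exp(-r*dt) * [p*6.884209 + (1-p)*20.717029] = 14.206628; exercise = 14.556297; V(2,2) = max -> 14.556297
  V(1,0) = exp(-r*dt) * [p*0.000000 + (1-p)*3.697421] = 1.985838; exercise = 0.000000; V(1,0) = max -> 1.985838
  V(1,1) = exp(-r*dt) * [p*3.697421 + (1-p)*14.556297] = 9.472110; exercise = 6.884209; V(1,1) = max -> 9.472110
  V(0,0) = exp(-r*dt) * [p*1.985838 + (1-p)*9.472110] = 5.975750; exercise = 0.000000; V(0,0) = max -> 5.975750


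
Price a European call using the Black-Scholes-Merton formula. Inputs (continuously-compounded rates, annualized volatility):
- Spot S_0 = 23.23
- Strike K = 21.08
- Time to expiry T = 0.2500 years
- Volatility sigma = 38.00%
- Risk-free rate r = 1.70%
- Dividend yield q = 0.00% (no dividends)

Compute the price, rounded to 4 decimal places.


d1 = (ln(S/K) + (r - q + 0.5*sigma^2) * T) / (sigma * sqrt(T)) = 0.62852538
d2 = d1 - sigma * sqrt(T) = 0.43852538
exp(-rT) = 0.99575902; exp(-qT) = 1.00000000
C = S_0 * exp(-qT) * N(d1) - K * exp(-rT) * N(d2)
N(d1) = 0.73517009; N(d2) = 0.66949726
C = 23.2300 * 1.00000000 * 0.73517009 - 21.0800 * 0.99575902 * 0.66949726 = 3.0249

Answer: Price = 3.0249


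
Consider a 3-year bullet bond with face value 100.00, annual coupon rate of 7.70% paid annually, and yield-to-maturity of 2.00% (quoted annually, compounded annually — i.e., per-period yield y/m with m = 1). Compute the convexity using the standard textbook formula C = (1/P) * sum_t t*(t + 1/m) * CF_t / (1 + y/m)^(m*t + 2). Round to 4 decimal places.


Answer: Convexity = 10.5443

Derivation:
Coupon per period c = face * coupon_rate / m = 7.700000
Periods per year m = 1; per-period yield y/m = 0.020000
Number of cashflows N = 3
Cashflows (t years, CF_t, discount factor 1/(1+y/m)^(m*t), PV):
  t = 1.0000: CF_t = 7.700000, DF = 0.980392, PV = 7.549020
  t = 2.0000: CF_t = 7.700000, DF = 0.961169, PV = 7.401000
  t = 3.0000: CF_t = 107.700000, DF = 0.942322, PV = 101.488115
Price P = sum_t PV_t = 116.438135
Convexity numerator sum_t t*(t + 1/m) * CF_t / (1+y/m)^(m*t + 2):
  t = 1.0000: term = 14.511764
  t = 2.0000: term = 42.681659
  t = 3.0000: term = 1170.566499
Convexity = (1/P) * sum = 1227.759921 / 116.438135 = 10.544311


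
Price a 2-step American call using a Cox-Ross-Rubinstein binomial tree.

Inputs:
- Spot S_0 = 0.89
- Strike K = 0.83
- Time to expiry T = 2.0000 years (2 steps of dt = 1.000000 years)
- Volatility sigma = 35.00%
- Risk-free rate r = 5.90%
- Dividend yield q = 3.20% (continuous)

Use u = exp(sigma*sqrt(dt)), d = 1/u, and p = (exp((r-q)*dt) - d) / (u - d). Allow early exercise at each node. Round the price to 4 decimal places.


Answer: Price = V(0,0) = 0.2009

Derivation:
dt = T/N = 1.000000
u = exp(sigma*sqrt(dt)) = 1.419068; d = 1/u = 0.704688
p = (exp((r-q)*dt) - d) / (u - d) = 0.451692
Discount per step: exp(-r*dt) = 0.942707
Stock lattice S(k, i) with i counting down-moves:
  k=0: S(0,0) = 0.8900
  k=1: S(1,0) = 1.2630; S(1,1) = 0.6272
  k=2: S(2,0) = 1.7922; S(2,1) = 0.8900; S(2,2) = 0.4420
Terminal payoffs V(N, i) = max(S_T - K, 0):
  V(2,0) = 0.962240; V(2,1) = 0.060000; V(2,2) = 0.000000
Backward induction: V(k, i) = exp(-r*dt) * [p * V(k+1, i) + (1-p) * V(k+1, i+1)]; then take max(V_cont, immediate exercise) for American.
  V(1,0) = exp(-r*dt) * [p*0.962240 + (1-p)*0.060000] = 0.440748; exercise = 0.432970; V(1,0) = max -> 0.440748
  V(1,1) = exp(-r*dt) * [p*0.060000 + (1-p)*0.000000] = 0.025549; exercise = 0.000000; V(1,1) = max -> 0.025549
  V(0,0) = exp(-r*dt) * [p*0.440748 + (1-p)*0.025549] = 0.200883; exercise = 0.060000; V(0,0) = max -> 0.200883


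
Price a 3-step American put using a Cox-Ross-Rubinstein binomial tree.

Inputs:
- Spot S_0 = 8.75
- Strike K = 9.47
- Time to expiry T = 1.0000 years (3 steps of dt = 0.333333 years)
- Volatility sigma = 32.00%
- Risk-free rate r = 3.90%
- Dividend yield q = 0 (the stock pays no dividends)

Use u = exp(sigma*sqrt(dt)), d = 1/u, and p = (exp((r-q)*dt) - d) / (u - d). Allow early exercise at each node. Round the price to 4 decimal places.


dt = T/N = 0.333333
u = exp(sigma*sqrt(dt)) = 1.202920; d = 1/u = 0.831310
p = (exp((r-q)*dt) - d) / (u - d) = 0.489154
Discount per step: exp(-r*dt) = 0.987084
Stock lattice S(k, i) with i counting down-moves:
  k=0: S(0,0) = 8.7500
  k=1: S(1,0) = 10.5256; S(1,1) = 7.2740
  k=2: S(2,0) = 12.6614; S(2,1) = 8.7500; S(2,2) = 6.0469
  k=3: S(3,0) = 15.2307; S(3,1) = 10.5256; S(3,2) = 7.2740; S(3,3) = 5.0269
Terminal payoffs V(N, i) = max(K - S_T, 0):
  V(3,0) = 0.000000; V(3,1) = 0.000000; V(3,2) = 2.196034; V(3,3) = 4.443130
Backward induction: V(k, i) = exp(-r*dt) * [p * V(k+1, i) + (1-p) * V(k+1, i+1)]; then take max(V_cont, immediate exercise) for American.
  V(2,0) = exp(-r*dt) * [p*0.000000 + (1-p)*0.000000] = 0.000000; exercise = 0.000000; V(2,0) = max -> 0.000000
  V(2,1) = exp(-r*dt) * [p*0.000000 + (1-p)*2.196034] = 1.107345; exercise = 0.720000; V(2,1) = max -> 1.107345
  V(2,2) = exp(-r*dt) * [p*2.196034 + (1-p)*4.443130] = 3.300764; exercise = 3.423077; V(2,2) = max -> 3.423077
  V(1,0) = exp(-r*dt) * [p*0.000000 + (1-p)*1.107345] = 0.558376; exercise = 0.000000; V(1,0) = max -> 0.558376
  V(1,1) = exp(-r*dt) * [p*1.107345 + (1-p)*3.423077] = 2.260746; exercise = 2.196034; V(1,1) = max -> 2.260746
  V(0,0) = exp(-r*dt) * [p*0.558376 + (1-p)*2.260746] = 1.409580; exercise = 0.720000; V(0,0) = max -> 1.409580

Answer: Price = V(0,0) = 1.4096


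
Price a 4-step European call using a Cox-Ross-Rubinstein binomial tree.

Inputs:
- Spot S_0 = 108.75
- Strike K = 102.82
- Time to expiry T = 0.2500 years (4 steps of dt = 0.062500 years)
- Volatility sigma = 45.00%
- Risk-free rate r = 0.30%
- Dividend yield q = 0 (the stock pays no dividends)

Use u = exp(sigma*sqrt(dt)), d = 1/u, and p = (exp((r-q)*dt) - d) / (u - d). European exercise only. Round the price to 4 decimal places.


dt = T/N = 0.062500
u = exp(sigma*sqrt(dt)) = 1.119072; d = 1/u = 0.893597
p = (exp((r-q)*dt) - d) / (u - d) = 0.472736
Discount per step: exp(-r*dt) = 0.999813
Stock lattice S(k, i) with i counting down-moves:
  k=0: S(0,0) = 108.7500
  k=1: S(1,0) = 121.6991; S(1,1) = 97.1787
  k=2: S(2,0) = 136.1901; S(2,1) = 108.7500; S(2,2) = 86.8386
  k=3: S(3,0) = 152.4066; S(3,1) = 121.6991; S(3,2) = 97.1787; S(3,3) = 77.5988
  k=4: S(4,0) = 170.5540; S(4,1) = 136.1901; S(4,2) = 108.7500; S(4,3) = 86.8386; S(4,4) = 69.3421
Terminal payoffs V(N, i) = max(S_T - K, 0):
  V(4,0) = 67.733950; V(4,1) = 33.370095; V(4,2) = 5.930000; V(4,3) = 0.000000; V(4,4) = 0.000000
Backward induction: V(k, i) = exp(-r*dt) * [p * V(k+1, i) + (1-p) * V(k+1, i+1)].
  V(3,0) = exp(-r*dt) * [p*67.733950 + (1-p)*33.370095] = 49.605834
  V(3,1) = exp(-r*dt) * [p*33.370095 + (1-p)*5.930000] = 18.898385
  V(3,2) = exp(-r*dt) * [p*5.930000 + (1-p)*0.000000] = 2.802801
  V(3,3) = exp(-r*dt) * [p*0.000000 + (1-p)*0.000000] = 0.000000
  V(2,0) = exp(-r*dt) * [p*49.605834 + (1-p)*18.898385] = 33.408646
  V(2,1) = exp(-r*dt) * [p*18.898385 + (1-p)*2.802801] = 10.409815
  V(2,2) = exp(-r*dt) * [p*2.802801 + (1-p)*0.000000] = 1.324737
  V(1,0) = exp(-r*dt) * [p*33.408646 + (1-p)*10.409815] = 21.278207
  V(1,1) = exp(-r*dt) * [p*10.409815 + (1-p)*1.324737] = 5.618530
  V(0,0) = exp(-r*dt) * [p*21.278207 + (1-p)*5.618530] = 13.018986

Answer: Price = V(0,0) = 13.0190


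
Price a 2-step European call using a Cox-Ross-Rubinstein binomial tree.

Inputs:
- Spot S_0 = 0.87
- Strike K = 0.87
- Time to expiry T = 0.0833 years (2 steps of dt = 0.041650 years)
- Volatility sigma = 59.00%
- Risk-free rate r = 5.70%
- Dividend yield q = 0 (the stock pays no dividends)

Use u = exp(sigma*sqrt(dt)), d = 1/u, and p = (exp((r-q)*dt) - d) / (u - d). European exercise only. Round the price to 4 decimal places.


dt = T/N = 0.041650
u = exp(sigma*sqrt(dt)) = 1.127958; d = 1/u = 0.886558
p = (exp((r-q)*dt) - d) / (u - d) = 0.479780
Discount per step: exp(-r*dt) = 0.997629
Stock lattice S(k, i) with i counting down-moves:
  k=0: S(0,0) = 0.8700
  k=1: S(1,0) = 0.9813; S(1,1) = 0.7713
  k=2: S(2,0) = 1.1069; S(2,1) = 0.8700; S(2,2) = 0.6838
Terminal payoffs V(N, i) = max(S_T - K, 0):
  V(2,0) = 0.236892; V(2,1) = 0.000000; V(2,2) = 0.000000
Backward induction: V(k, i) = exp(-r*dt) * [p * V(k+1, i) + (1-p) * V(k+1, i+1)].
  V(1,0) = exp(-r*dt) * [p*0.236892 + (1-p)*0.000000] = 0.113387
  V(1,1) = exp(-r*dt) * [p*0.000000 + (1-p)*0.000000] = 0.000000
  V(0,0) = exp(-r*dt) * [p*0.113387 + (1-p)*0.000000] = 0.054272

Answer: Price = V(0,0) = 0.0543


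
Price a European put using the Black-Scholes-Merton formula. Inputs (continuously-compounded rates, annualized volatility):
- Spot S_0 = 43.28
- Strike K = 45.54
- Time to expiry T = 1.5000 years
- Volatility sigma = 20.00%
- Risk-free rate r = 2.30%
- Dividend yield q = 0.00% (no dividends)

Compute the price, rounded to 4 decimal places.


Answer: Price = 4.6210

Derivation:
d1 = (ln(S/K) + (r - q + 0.5*sigma^2) * T) / (sigma * sqrt(T)) = 0.05552003
d2 = d1 - sigma * sqrt(T) = -0.18942895
exp(-rT) = 0.96608834; exp(-qT) = 1.00000000
P = K * exp(-rT) * N(-d2) - S_0 * exp(-qT) * N(-d1)
N(-d1) = 0.47786209; N(-d2) = 0.57512168
P = 45.5400 * 0.96608834 * 0.57512168 - 43.2800 * 1.00000000 * 0.47786209 = 4.6210


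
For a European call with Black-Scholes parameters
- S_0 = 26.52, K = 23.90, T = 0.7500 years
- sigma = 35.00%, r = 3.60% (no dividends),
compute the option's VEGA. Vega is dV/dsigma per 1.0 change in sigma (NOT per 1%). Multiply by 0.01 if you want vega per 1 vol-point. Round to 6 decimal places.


d1 = 0.5838106748; d2 = 0.2807017835
phi(d1) = 0.3364330918; exp(-qT) = 1.0000000000; exp(-rT) = 0.9733612415
Vega = S * exp(-qT) * phi(d1) * sqrt(T) = 26.5200 * 1.0000000000 * 0.3364330918 * 0.8660254038 = 7.726857

Answer: Vega = 7.726857


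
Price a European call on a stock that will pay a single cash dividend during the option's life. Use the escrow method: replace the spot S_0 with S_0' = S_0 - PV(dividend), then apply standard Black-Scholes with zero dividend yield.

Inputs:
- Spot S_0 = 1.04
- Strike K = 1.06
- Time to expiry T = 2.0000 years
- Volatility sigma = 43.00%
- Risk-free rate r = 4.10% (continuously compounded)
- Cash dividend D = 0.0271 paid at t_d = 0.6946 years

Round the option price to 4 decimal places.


PV(D) = D * exp(-r * t_d) = 0.0271 * 0.97192309 = 0.02633912
S_0' = S_0 - PV(D) = 1.0400 - 0.02633912 = 1.01366088
d1 = (ln(S_0'/K) + (r + sigma^2/2)*T) / (sigma*sqrt(T)) = 0.36539251
d2 = d1 - sigma*sqrt(T) = -0.24271932
exp(-rT) = 0.92127196
N(d1) = 0.64259078; N(d2) = 0.40411142
C = S_0' * N(d1) - K * exp(-rT) * N(d2) = 1.01366088 * 0.64259078 - 1.0600 * 0.92127196 * 0.40411142 = 0.2567

Answer: Price = 0.2567


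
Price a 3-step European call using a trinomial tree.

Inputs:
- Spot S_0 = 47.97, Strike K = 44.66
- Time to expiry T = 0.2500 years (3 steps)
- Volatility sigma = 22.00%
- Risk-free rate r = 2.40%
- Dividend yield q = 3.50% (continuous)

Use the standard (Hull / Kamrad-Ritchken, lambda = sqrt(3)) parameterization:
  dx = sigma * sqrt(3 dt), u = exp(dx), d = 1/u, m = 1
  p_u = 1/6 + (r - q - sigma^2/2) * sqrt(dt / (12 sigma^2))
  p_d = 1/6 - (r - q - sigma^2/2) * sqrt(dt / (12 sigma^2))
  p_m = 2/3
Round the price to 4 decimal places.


Answer: Price = V(0,0) = 4.0420

Derivation:
dt = T/N = 0.083333; dx = sigma*sqrt(3*dt) = 0.110000
u = exp(dx) = 1.116278; d = 1/u = 0.895834
p_u = 0.153333, p_m = 0.666667, p_d = 0.180000
Discount per step: exp(-r*dt) = 0.998002
Stock lattice S(k, j) with j the centered position index:
  k=0: S(0,+0) = 47.9700
  k=1: S(1,-1) = 42.9732; S(1,+0) = 47.9700; S(1,+1) = 53.5479
  k=2: S(2,-2) = 38.4968; S(2,-1) = 42.9732; S(2,+0) = 47.9700; S(2,+1) = 53.5479; S(2,+2) = 59.7743
  k=3: S(3,-3) = 34.4868; S(3,-2) = 38.4968; S(3,-1) = 42.9732; S(3,+0) = 47.9700; S(3,+1) = 53.5479; S(3,+2) = 59.7743; S(3,+3) = 66.7247
Terminal payoffs V(N, j) = max(S_T - K, 0):
  V(3,-3) = 0.000000; V(3,-2) = 0.000000; V(3,-1) = 0.000000; V(3,+0) = 3.310000; V(3,+1) = 8.887859; V(3,+2) = 15.114301; V(3,+3) = 22.064741
Backward induction: V(k, j) = exp(-r*dt) * [p_u * V(k+1, j+1) + p_m * V(k+1, j) + p_d * V(k+1, j-1)]
  V(2,-2) = exp(-r*dt) * [p_u*0.000000 + p_m*0.000000 + p_d*0.000000] = 0.000000
  V(2,-1) = exp(-r*dt) * [p_u*3.310000 + p_m*0.000000 + p_d*0.000000] = 0.506519
  V(2,+0) = exp(-r*dt) * [p_u*8.887859 + p_m*3.310000 + p_d*0.000000] = 3.562340
  V(2,+1) = exp(-r*dt) * [p_u*15.114301 + p_m*8.887859 + p_d*3.310000] = 8.820906
  V(2,+2) = exp(-r*dt) * [p_u*22.064741 + p_m*15.114301 + p_d*8.887859] = 15.029187
  V(1,-1) = exp(-r*dt) * [p_u*3.562340 + p_m*0.506519 + p_d*0.000000] = 0.882139
  V(1,+0) = exp(-r*dt) * [p_u*8.820906 + p_m*3.562340 + p_d*0.506519] = 3.810976
  V(1,+1) = exp(-r*dt) * [p_u*15.029187 + p_m*8.820906 + p_d*3.562340] = 8.808666
  V(0,+0) = exp(-r*dt) * [p_u*8.808666 + p_m*3.810976 + p_d*0.882139] = 4.042006
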